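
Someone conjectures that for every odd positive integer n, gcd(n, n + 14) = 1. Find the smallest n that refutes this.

A counterexample is any odd positive integer n such that gcd(n, n + 14) > 1; we check each in order.
n = 1: gcd(1, 15) = 1.
n = 3: gcd(3, 17) = 1.
n = 5: gcd(5, 19) = 1.
n = 7: gcd(7, 21) = 7.

n = 7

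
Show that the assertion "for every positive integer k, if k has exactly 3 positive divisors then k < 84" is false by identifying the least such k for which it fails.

k = 121

Check each positive integer k in order until k has exactly 3 positive divisors but the claim fails.
For k = 4, 9, 25, 49 the conclusion holds.
k = 121: τ(121) = 3; 121 ≥ 84.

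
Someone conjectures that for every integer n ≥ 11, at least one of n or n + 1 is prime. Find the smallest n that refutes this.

A counterexample is any integer n ≥ 11 such that n, n + 1 are both composite; we check each in order.
n = 11: 11 is prime.
n = 12: 13 is prime.
n = 13: 13 is prime.
n = 14: 14 = 2 × 7; 15 = 3 × 5 — both composite.
Hence n = 14 is a counterexample.

n = 14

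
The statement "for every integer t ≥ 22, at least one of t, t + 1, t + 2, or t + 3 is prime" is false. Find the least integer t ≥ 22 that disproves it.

For t = 22, 23 the conclusion holds.
t = 24: 24 = 2 × 12; 25 = 5 × 5; 26 = 2 × 13; 27 = 3 × 9 — all composite.
Hence t = 24 is a counterexample.

t = 24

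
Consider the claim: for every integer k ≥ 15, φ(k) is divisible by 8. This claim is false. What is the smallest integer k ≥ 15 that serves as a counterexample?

k = 18

A counterexample is any integer k ≥ 15 such that φ(k) is not divisible by 8; we check each in order.
k = 15: φ(15) = 8; 8 mod 8 = 0.
k = 16: φ(16) = 8; 8 mod 8 = 0.
k = 17: φ(17) = 16; 16 mod 8 = 0.
k = 18: φ(18) = 6; 6 mod 8 = 6.
Thus k = 18 disproves the claim, and no smaller k works.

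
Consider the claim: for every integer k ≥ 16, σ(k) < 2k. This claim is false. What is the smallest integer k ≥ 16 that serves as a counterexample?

A counterexample is any integer k ≥ 16 such that the claim fails; we check each in order.
For k = 16, 17 the conclusion holds.
k = 18: σ(18) = 39; 39 ≥ 36.

k = 18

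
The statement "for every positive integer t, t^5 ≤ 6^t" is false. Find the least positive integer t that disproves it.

We need the least positive integer t for which t^5 > 6^t.
t = 1: t^5 = 1 and 6^t = 6, so 1 ≤ 6.
t = 2: t^5 = 32 and 6^t = 36, so 32 ≤ 36.
t = 3: t^5 = 243 and 6^t = 216, so 243 > 216.
Hence t = 3 is a counterexample.

t = 3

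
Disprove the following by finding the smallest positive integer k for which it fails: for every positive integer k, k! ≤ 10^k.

k = 25

A counterexample is any positive integer k such that k! > 10^k; we check each in order.
The first 24 eligible values, up to k = 24, all satisfy the conclusion.
k = 25: k! = 15511210043330985984000000 and 10^k = 10000000000000000000000000, so 15511210043330985984000000 > 10000000000000000000000000.
Hence k = 25 is a counterexample.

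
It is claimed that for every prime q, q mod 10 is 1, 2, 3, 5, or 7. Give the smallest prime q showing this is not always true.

For q = 2, 3, 5, 7, 11, 13, 17 the conclusion holds.
q = 19: 19 mod 10 = 9 — not in {1, 2, 3, 5, 7}.

q = 19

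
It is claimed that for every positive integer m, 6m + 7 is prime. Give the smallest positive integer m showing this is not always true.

m = 1: 6m + 7 = 13, prime.
m = 2: 6m + 7 = 19, prime.
m = 3: 6m + 7 = 25 = 5 × 5, composite.
So m = 3 is the smallest counterexample.

m = 3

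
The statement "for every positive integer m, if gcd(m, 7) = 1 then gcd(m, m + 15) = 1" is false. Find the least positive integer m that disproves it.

A counterexample is any positive integer m such that gcd(m, 7) = 1 but gcd(m, m + 15) > 1; we check each in order.
For m = 1, 2 the conclusion holds.
m = 3: gcd(3, 18) = 3.
So m = 3 is the smallest counterexample.

m = 3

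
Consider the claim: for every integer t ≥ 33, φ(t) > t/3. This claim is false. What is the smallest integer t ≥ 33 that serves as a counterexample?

We need the least integer t ≥ 33 for which the claim fails.
For t = 33, 34, 35 the conclusion holds.
t = 36: φ(36) = 12 and 36/3 = 12, so φ(36) ≤ 36/3.
Hence t = 36 is a counterexample.

t = 36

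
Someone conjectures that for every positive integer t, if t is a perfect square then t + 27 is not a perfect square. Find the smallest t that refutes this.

A counterexample is any positive integer t such that t is a perfect square but t + 27 is a perfect square; we check each in order.
For t = 1, 4 the conclusion holds.
t = 9: 9 = 3² and 9 + 27 = 36 = 6².
Hence t = 9 is a counterexample.

t = 9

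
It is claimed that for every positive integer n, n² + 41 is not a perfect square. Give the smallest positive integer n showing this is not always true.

Check each positive integer n in order until n² + 41 is a perfect square.
The first 19 eligible values, up to n = 19, all satisfy the conclusion.
n = 20: 20² + 41 = 441 = 21², a perfect square.
Hence n = 20 is a counterexample.

n = 20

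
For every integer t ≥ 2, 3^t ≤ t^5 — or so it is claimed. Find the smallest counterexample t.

A counterexample is any integer t ≥ 2 such that 3^t > t^5; we check each in order.
For t = 2, 3, 4, 5, 6, 7, 8, 9, 10 the conclusion holds.
t = 11: 3^t = 177147 and t^5 = 161051, so 177147 > 161051.
Thus t = 11 disproves the claim, and no smaller t works.

t = 11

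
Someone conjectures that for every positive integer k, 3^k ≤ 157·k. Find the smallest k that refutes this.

k = 7

For k = 1, 2, 3, 4, 5, 6 the conclusion holds.
k = 7: 3^k = 2187 and 157·k = 1099, so 2187 > 1099.
Hence k = 7 is a counterexample.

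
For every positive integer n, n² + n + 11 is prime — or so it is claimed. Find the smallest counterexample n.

A counterexample is any positive integer n such that n² + n + 11 is not prime; we check each in order.
The first 9 eligible values, up to n = 9, all satisfy the conclusion.
n = 10: n² + n + 11 = 121 = 11 × 11, composite.
Hence n = 10 is a counterexample.

n = 10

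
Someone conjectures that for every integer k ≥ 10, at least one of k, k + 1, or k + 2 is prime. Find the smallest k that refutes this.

We need the least integer k ≥ 10 for which k, k + 1, k + 2 are all composite.
The first 4 eligible values, up to k = 13, all satisfy the conclusion.
k = 14: 14 = 2 × 7; 15 = 3 × 5; 16 = 2 × 8 — all composite.
Thus k = 14 disproves the claim, and no smaller k works.

k = 14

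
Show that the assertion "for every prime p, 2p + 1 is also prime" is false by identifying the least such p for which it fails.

p = 7

p = 2: 2p + 1 = 5, prime.
p = 3: 2p + 1 = 7, prime.
p = 5: 2p + 1 = 11, prime.
p = 7: 2p + 1 = 15 = 3 × 5, not prime.
So p = 7 is the smallest counterexample.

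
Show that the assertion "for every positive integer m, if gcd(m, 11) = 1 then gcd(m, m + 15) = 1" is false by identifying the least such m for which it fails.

We need the least positive integer m for which gcd(m, 11) = 1 but gcd(m, m + 15) > 1.
m = 1: gcd(1, 16) = 1.
m = 2: gcd(2, 17) = 1.
m = 3: gcd(3, 18) = 3.

m = 3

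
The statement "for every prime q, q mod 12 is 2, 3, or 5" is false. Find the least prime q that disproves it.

q = 7

For q = 2, 3, 5 the conclusion holds.
q = 7: 7 mod 12 = 7 — not in {2, 3, 5}.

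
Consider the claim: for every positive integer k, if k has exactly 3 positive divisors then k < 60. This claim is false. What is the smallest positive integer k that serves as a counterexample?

k = 121

A counterexample is any positive integer k such that k has exactly 3 positive divisors but the claim fails; we check each in order.
k = 4: τ(4) = 3; 4 < 60.
k = 9: τ(9) = 3; 9 < 60.
k = 25: τ(25) = 3; 25 < 60.
k = 49: τ(49) = 3; 49 < 60.
k = 121: τ(121) = 3; 121 ≥ 60.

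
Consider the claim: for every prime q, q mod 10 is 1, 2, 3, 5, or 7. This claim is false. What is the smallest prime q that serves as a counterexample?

q = 19

The first 7 eligible values, up to q = 17, all satisfy the conclusion.
q = 19: 19 mod 10 = 9 — not in {1, 2, 3, 5, 7}.
So q = 19 is the smallest counterexample.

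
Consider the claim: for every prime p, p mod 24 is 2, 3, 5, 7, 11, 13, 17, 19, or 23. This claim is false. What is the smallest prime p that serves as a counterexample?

We need the least prime p for which the claim fails.
For p = 2, 3, 5, 7, …, 61, 67, 71 the conclusion holds.
p = 73: 73 mod 24 = 1 — not in {2, 3, 5, 7, 11, 13, 17, 19, 23}.
So p = 73 is the smallest counterexample.

p = 73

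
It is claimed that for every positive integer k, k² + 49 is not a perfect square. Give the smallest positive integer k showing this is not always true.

k = 24

A counterexample is any positive integer k such that k² + 49 is a perfect square; we check each in order.
The first 23 eligible values, up to k = 23, all satisfy the conclusion.
k = 24: 24² + 49 = 625 = 25², a perfect square.
So k = 24 is the smallest counterexample.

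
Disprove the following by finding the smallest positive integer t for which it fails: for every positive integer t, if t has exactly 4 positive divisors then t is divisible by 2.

t = 15

A counterexample is any positive integer t such that t has exactly 4 positive divisors but t is not divisible by 2; we check each in order.
The first 4 eligible values, up to t = 14, all satisfy the conclusion.
t = 15: τ(15) = 4; 15 mod 2 = 1.
Hence t = 15 is a counterexample.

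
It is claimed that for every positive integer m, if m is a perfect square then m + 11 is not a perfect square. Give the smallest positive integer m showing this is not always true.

We need the least positive integer m for which m is a perfect square but m + 11 is a perfect square.
The first 4 eligible values, up to m = 16, all satisfy the conclusion.
m = 25: 25 = 5² and 25 + 11 = 36 = 6².

m = 25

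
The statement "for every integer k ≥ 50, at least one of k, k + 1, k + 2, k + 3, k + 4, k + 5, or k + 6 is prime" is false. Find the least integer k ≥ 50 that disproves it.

We need the least integer k ≥ 50 for which k, k + 1, k + 2, k + 3, k + 4, k + 5, k + 6 are all composite.
For k = 50, 51, 52, 53, …, 87, 88, 89 the conclusion holds.
k = 90: 90 = 2 × 45; 91 = 7 × 13; 92 = 2 × 46; 93 = 3 × 31; 94 = 2 × 47; 95 = 5 × 19; 96 = 2 × 48 — all composite.
Hence k = 90 is a counterexample.

k = 90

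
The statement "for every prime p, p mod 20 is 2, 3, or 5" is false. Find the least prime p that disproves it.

Check each prime p in order until the claim fails.
p = 2: 2 mod 20 = 2.
p = 3: 3 mod 20 = 3.
p = 5: 5 mod 20 = 5.
p = 7: 7 mod 20 = 7 — not in {2, 3, 5}.
Thus p = 7 disproves the claim, and no smaller p works.

p = 7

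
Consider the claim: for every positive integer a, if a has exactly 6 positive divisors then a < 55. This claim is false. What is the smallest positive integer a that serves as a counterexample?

a = 63

A counterexample is any positive integer a such that a has exactly 6 positive divisors but the claim fails; we check each in order.
For a = 12, 18, 20, 28, 32, 44, 45, 50, 52 the conclusion holds.
a = 63: τ(63) = 6; 63 ≥ 55.
Thus a = 63 disproves the claim, and no smaller a works.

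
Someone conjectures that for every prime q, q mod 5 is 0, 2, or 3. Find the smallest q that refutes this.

We need the least prime q for which the claim fails.
For q = 2, 3, 5, 7 the conclusion holds.
q = 11: 11 mod 5 = 1 — not in {0, 2, 3}.

q = 11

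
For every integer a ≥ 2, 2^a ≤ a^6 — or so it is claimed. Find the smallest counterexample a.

a = 30

Check each integer a ≥ 2 in order until 2^a > a^6.
For a = 2, 3, 4, 5, …, 27, 28, 29 the conclusion holds.
a = 30: 2^a = 1073741824 and a^6 = 729000000, so 1073741824 > 729000000.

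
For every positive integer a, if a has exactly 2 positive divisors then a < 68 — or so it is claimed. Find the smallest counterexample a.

a = 71

For a = 2, 3, 5, 7, …, 59, 61, 67 the conclusion holds.
a = 71: τ(71) = 2; 71 ≥ 68.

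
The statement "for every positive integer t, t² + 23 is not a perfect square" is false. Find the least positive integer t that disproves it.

t = 11

A counterexample is any positive integer t such that t² + 23 is a perfect square; we check each in order.
The first 10 eligible values, up to t = 10, all satisfy the conclusion.
t = 11: 11² + 23 = 144 = 12², a perfect square.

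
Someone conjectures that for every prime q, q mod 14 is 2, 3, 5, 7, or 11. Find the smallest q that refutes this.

q = 13

Check each prime q in order until the claim fails.
q = 2: 2 mod 14 = 2.
q = 3: 3 mod 14 = 3.
q = 5: 5 mod 14 = 5.
q = 7: 7 mod 14 = 7.
q = 11: 11 mod 14 = 11.
q = 13: 13 mod 14 = 13 — not in {2, 3, 5, 7, 11}.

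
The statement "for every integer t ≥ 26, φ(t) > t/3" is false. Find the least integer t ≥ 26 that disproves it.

t = 30

Check each integer t ≥ 26 in order until the claim fails.
The first 4 eligible values, up to t = 29, all satisfy the conclusion.
t = 30: φ(30) = 8 and 30/3 = 10, so φ(30) ≤ 30/3.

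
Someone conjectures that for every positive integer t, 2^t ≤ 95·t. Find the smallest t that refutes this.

t = 10

A counterexample is any positive integer t such that 2^t > 95·t; we check each in order.
For t = 1, 2, 3, 4, 5, 6, 7, 8, 9 the conclusion holds.
t = 10: 2^t = 1024 and 95·t = 950, so 1024 > 950.
Hence t = 10 is a counterexample.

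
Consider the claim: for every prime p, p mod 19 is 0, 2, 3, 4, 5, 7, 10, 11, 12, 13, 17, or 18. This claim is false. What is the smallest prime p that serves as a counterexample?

p = 47

We need the least prime p for which the claim fails.
For p = 2, 3, 5, 7, …, 37, 41, 43 the conclusion holds.
p = 47: 47 mod 19 = 9 — not in {0, 2, 3, 4, 5, 7, 10, 11, 12, 13, 17, 18}.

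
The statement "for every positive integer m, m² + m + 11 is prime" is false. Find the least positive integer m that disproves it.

m = 10

A counterexample is any positive integer m such that m² + m + 11 is not prime; we check each in order.
The first 9 eligible values, up to m = 9, all satisfy the conclusion.
m = 10: m² + m + 11 = 121 = 11 × 11, composite.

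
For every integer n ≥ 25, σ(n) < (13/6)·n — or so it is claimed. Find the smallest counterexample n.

n = 30

The first 5 eligible values, up to n = 29, all satisfy the conclusion.
n = 30: σ(30) = 72; 72 ≥ 65.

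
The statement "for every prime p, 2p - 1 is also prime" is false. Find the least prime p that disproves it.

p = 5

We need the least prime p for which 2p - 1 is not prime.
p = 2: 2p - 1 = 3, prime.
p = 3: 2p - 1 = 5, prime.
p = 5: 2p - 1 = 9 = 3 × 3, not prime.
Thus p = 5 disproves the claim, and no smaller p works.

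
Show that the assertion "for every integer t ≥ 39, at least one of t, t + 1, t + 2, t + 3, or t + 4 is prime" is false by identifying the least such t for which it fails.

For t = 39, 40, 41, 42, 43, 44, 45, 46, 47 the conclusion holds.
t = 48: 48 = 2 × 24; 49 = 7 × 7; 50 = 2 × 25; 51 = 3 × 17; 52 = 2 × 26 — all composite.
Hence t = 48 is a counterexample.

t = 48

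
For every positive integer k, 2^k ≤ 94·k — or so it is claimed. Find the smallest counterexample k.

k = 10

For k = 1, 2, 3, 4, 5, 6, 7, 8, 9 the conclusion holds.
k = 10: 2^k = 1024 and 94·k = 940, so 1024 > 940.
Thus k = 10 disproves the claim, and no smaller k works.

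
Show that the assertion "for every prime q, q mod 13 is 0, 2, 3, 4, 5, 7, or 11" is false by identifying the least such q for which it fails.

q = 19

The first 7 eligible values, up to q = 17, all satisfy the conclusion.
q = 19: 19 mod 13 = 6 — not in {0, 2, 3, 4, 5, 7, 11}.
So q = 19 is the smallest counterexample.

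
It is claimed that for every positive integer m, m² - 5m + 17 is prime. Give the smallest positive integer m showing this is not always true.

m = 13

Check each positive integer m in order until m² - 5m + 17 is not prime.
The first 12 eligible values, up to m = 12, all satisfy the conclusion.
m = 13: m² - 5m + 17 = 121 = 11 × 11, composite.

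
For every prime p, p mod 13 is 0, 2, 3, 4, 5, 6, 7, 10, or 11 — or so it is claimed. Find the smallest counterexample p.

Check each prime p in order until the claim fails.
The first 14 eligible values, up to p = 43, all satisfy the conclusion.
p = 47: 47 mod 13 = 8 — not in {0, 2, 3, 4, 5, 6, 7, 10, 11}.

p = 47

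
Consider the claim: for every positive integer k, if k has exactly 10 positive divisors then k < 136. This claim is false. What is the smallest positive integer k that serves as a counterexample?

We need the least positive integer k for which k has exactly 10 positive divisors but the claim fails.
k = 48: τ(48) = 10; 48 < 136.
k = 80: τ(80) = 10; 80 < 136.
k = 112: τ(112) = 10; 112 < 136.
k = 162: τ(162) = 10; 162 ≥ 136.

k = 162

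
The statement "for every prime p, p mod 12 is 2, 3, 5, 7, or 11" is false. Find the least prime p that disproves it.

We need the least prime p for which the claim fails.
The first 5 eligible values, up to p = 11, all satisfy the conclusion.
p = 13: 13 mod 12 = 1 — not in {2, 3, 5, 7, 11}.
Thus p = 13 disproves the claim, and no smaller p works.

p = 13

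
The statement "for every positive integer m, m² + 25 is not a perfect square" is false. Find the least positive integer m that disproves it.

m = 12

For m = 1, 2, 3, 4, …, 9, 10, 11 the conclusion holds.
m = 12: 12² + 25 = 169 = 13², a perfect square.
Hence m = 12 is a counterexample.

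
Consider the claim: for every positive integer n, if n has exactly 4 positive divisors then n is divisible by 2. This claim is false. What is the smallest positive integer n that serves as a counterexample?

n = 15

A counterexample is any positive integer n such that n has exactly 4 positive divisors but n is not divisible by 2; we check each in order.
n = 6: τ(6) = 4; 6 mod 2 = 0.
n = 8: τ(8) = 4; 8 mod 2 = 0.
n = 10: τ(10) = 4; 10 mod 2 = 0.
n = 14: τ(14) = 4; 14 mod 2 = 0.
n = 15: τ(15) = 4; 15 mod 2 = 1.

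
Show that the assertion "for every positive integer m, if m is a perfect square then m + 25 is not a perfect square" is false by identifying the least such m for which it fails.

m = 144

We need the least positive integer m for which m is a perfect square but m + 25 is a perfect square.
The first 11 eligible values, up to m = 121, all satisfy the conclusion.
m = 144: 144 = 12² and 144 + 25 = 169 = 13².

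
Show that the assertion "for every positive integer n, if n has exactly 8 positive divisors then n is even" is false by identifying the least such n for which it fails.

For n = 24, 30, 40, 42, …, 88, 102, 104 the conclusion holds.
n = 105: divisors of 105: 1, 3, 5, 7, 15, 21, 35, 105; 105 is odd.
Thus n = 105 disproves the claim, and no smaller n works.

n = 105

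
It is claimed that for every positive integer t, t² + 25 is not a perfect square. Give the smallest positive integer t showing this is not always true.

The first 11 eligible values, up to t = 11, all satisfy the conclusion.
t = 12: 12² + 25 = 169 = 13², a perfect square.

t = 12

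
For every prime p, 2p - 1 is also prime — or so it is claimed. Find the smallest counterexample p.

p = 2: 2p - 1 = 3, prime.
p = 3: 2p - 1 = 5, prime.
p = 5: 2p - 1 = 9 = 3 × 3, not prime.

p = 5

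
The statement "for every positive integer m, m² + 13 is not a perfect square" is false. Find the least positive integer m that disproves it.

For m = 1, 2, 3, 4, 5 the conclusion holds.
m = 6: 6² + 13 = 49 = 7², a perfect square.
So m = 6 is the smallest counterexample.

m = 6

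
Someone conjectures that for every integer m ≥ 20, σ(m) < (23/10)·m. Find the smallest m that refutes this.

A counterexample is any integer m ≥ 20 such that the claim fails; we check each in order.
m = 20: σ(20) = 42; 42 < 46.
m = 21: σ(21) = 32; 32 < 483/10.
m = 22: σ(22) = 36; 36 < 253/5.
m = 23: σ(23) = 24; 24 < 529/10.
m = 24: σ(24) = 60; 60 ≥ 276/5.
Thus m = 24 disproves the claim, and no smaller m works.

m = 24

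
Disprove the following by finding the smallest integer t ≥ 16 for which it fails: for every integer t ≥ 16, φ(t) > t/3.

We need the least integer t ≥ 16 for which the claim fails.
For t = 16, 17 the conclusion holds.
t = 18: φ(18) = 6 and 18/3 = 6, so φ(18) ≤ 18/3.
Thus t = 18 disproves the claim, and no smaller t works.

t = 18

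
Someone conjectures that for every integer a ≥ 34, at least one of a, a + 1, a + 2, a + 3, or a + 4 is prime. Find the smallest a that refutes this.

a = 48

For a = 34, 35, 36, 37, …, 45, 46, 47 the conclusion holds.
a = 48: 48 = 2 × 24; 49 = 7 × 7; 50 = 2 × 25; 51 = 3 × 17; 52 = 2 × 26 — all composite.
Hence a = 48 is a counterexample.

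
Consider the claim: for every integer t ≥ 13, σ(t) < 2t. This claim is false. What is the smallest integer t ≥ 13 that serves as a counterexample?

t = 18

We need the least integer t ≥ 13 for which the claim fails.
For t = 13, 14, 15, 16, 17 the conclusion holds.
t = 18: σ(18) = 39; 39 ≥ 36.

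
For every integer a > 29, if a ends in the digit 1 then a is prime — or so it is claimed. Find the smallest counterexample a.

a = 51

A counterexample is any integer a > 29 such that a ends in the digit 1 but a is not prime; we check each in order.
For a = 31, 41 the conclusion holds.
a = 51: 51 ends in 1; 51 = 3 × 17, composite.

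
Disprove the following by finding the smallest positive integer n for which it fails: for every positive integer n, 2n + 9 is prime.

We need the least positive integer n for which 2n + 9 is not prime.
For n = 1, 2 the conclusion holds.
n = 3: 2n + 9 = 15 = 3 × 5, composite.

n = 3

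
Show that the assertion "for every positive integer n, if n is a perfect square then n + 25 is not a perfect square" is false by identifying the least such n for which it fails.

n = 144

The first 11 eligible values, up to n = 121, all satisfy the conclusion.
n = 144: 144 = 12² and 144 + 25 = 169 = 13².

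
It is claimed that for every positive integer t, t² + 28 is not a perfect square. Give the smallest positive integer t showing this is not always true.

t = 6

For t = 1, 2, 3, 4, 5 the conclusion holds.
t = 6: 6² + 28 = 64 = 8², a perfect square.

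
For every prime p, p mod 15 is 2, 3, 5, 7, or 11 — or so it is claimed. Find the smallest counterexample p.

p = 13

The first 5 eligible values, up to p = 11, all satisfy the conclusion.
p = 13: 13 mod 15 = 13 — not in {2, 3, 5, 7, 11}.
Hence p = 13 is a counterexample.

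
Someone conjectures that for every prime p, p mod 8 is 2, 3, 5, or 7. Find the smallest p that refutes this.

We need the least prime p for which the claim fails.
p = 2: 2 mod 8 = 2.
p = 3: 3 mod 8 = 3.
p = 5: 5 mod 8 = 5.
p = 7: 7 mod 8 = 7.
p = 11: 11 mod 8 = 3.
p = 13: 13 mod 8 = 5.
p = 17: 17 mod 8 = 1 — not in {2, 3, 5, 7}.
So p = 17 is the smallest counterexample.

p = 17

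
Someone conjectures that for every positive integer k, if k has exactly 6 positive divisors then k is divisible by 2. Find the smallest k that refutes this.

Check each positive integer k in order until k has exactly 6 positive divisors but k is not divisible by 2.
The first 6 eligible values, up to k = 44, all satisfy the conclusion.
k = 45: τ(45) = 6; 45 mod 2 = 1.

k = 45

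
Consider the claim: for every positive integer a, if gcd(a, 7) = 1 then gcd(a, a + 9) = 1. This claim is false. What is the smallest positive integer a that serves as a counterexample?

A counterexample is any positive integer a such that gcd(a, 7) = 1 but gcd(a, a + 9) > 1; we check each in order.
a = 1: gcd(1, 10) = 1.
a = 2: gcd(2, 11) = 1.
a = 3: gcd(3, 12) = 3.
Thus a = 3 disproves the claim, and no smaller a works.

a = 3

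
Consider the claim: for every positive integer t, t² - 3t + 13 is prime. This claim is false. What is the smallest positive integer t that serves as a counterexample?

For t = 1, 2, 3, 4, …, 9, 10, 11 the conclusion holds.
t = 12: t² - 3t + 13 = 121 = 11 × 11, composite.

t = 12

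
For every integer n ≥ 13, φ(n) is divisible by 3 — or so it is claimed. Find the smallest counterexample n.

We need the least integer n ≥ 13 for which φ(n) is not divisible by 3.
For n = 13, 14 the conclusion holds.
n = 15: φ(15) = 8; 8 mod 3 = 2.

n = 15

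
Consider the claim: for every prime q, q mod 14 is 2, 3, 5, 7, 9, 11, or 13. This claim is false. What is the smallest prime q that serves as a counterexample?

We need the least prime q for which the claim fails.
The first 9 eligible values, up to q = 23, all satisfy the conclusion.
q = 29: 29 mod 14 = 1 — not in {2, 3, 5, 7, 9, 11, 13}.
Thus q = 29 disproves the claim, and no smaller q works.

q = 29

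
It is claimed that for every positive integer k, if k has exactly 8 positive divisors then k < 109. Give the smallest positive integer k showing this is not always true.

A counterexample is any positive integer k such that k has exactly 8 positive divisors but the claim fails; we check each in order.
For k = 24, 30, 40, 42, …, 102, 104, 105 the conclusion holds.
k = 110: τ(110) = 8; 110 ≥ 109.
So k = 110 is the smallest counterexample.

k = 110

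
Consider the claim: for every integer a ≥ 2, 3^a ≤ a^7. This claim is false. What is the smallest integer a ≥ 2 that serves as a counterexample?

We need the least integer a ≥ 2 for which 3^a > a^7.
For a = 2, 3, 4, 5, …, 16, 17, 18 the conclusion holds.
a = 19: 3^a = 1162261467 and a^7 = 893871739, so 1162261467 > 893871739.
Hence a = 19 is a counterexample.

a = 19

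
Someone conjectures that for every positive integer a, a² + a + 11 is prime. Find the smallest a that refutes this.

a = 10

Check each positive integer a in order until a² + a + 11 is not prime.
For a = 1, 2, 3, 4, 5, 6, 7, 8, 9 the conclusion holds.
a = 10: a² + a + 11 = 121 = 11 × 11, composite.
Thus a = 10 disproves the claim, and no smaller a works.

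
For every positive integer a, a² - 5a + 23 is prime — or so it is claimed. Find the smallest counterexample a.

a = 19

Check each positive integer a in order until a² - 5a + 23 is not prime.
The first 18 eligible values, up to a = 18, all satisfy the conclusion.
a = 19: a² - 5a + 23 = 289 = 17 × 17, composite.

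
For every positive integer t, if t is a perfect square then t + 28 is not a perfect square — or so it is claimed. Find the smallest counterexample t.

The first 5 eligible values, up to t = 25, all satisfy the conclusion.
t = 36: 36 = 6² and 36 + 28 = 64 = 8².

t = 36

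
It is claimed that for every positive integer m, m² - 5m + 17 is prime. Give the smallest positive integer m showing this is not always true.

Check each positive integer m in order until m² - 5m + 17 is not prime.
For m = 1, 2, 3, 4, …, 10, 11, 12 the conclusion holds.
m = 13: m² - 5m + 17 = 121 = 11 × 11, composite.

m = 13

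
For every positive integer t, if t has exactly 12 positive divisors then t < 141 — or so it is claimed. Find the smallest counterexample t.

A counterexample is any positive integer t such that t has exactly 12 positive divisors but the claim fails; we check each in order.
For t = 60, 72, 84, 90, 96, 108, 126, 132, 140 the conclusion holds.
t = 150: τ(150) = 12; 150 ≥ 141.

t = 150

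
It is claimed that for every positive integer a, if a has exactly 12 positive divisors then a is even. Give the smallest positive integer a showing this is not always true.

a = 315

We need the least positive integer a for which a has exactly 12 positive divisors but a is odd.
The first 24 eligible values, up to a = 308, all satisfy the conclusion.
a = 315: divisors of 315: 12 divisors; 315 is odd.
Thus a = 315 disproves the claim, and no smaller a works.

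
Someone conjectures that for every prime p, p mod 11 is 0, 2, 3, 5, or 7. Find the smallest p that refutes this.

p = 2: 2 mod 11 = 2.
p = 3: 3 mod 11 = 3.
p = 5: 5 mod 11 = 5.
p = 7: 7 mod 11 = 7.
p = 11: 11 mod 11 = 0.
p = 13: 13 mod 11 = 2.
p = 17: 17 mod 11 = 6 — not in {0, 2, 3, 5, 7}.

p = 17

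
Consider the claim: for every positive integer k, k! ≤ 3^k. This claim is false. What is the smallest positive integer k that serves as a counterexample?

k = 7

We need the least positive integer k for which k! > 3^k.
k = 1: k! = 1 and 3^k = 3, so 1 ≤ 3.
k = 2: k! = 2 and 3^k = 9, so 2 ≤ 9.
k = 3: k! = 6 and 3^k = 27, so 6 ≤ 27.
k = 4: k! = 24 and 3^k = 81, so 24 ≤ 81.
k = 5: k! = 120 and 3^k = 243, so 120 ≤ 243.
k = 6: k! = 720 and 3^k = 729, so 720 ≤ 729.
k = 7: k! = 5040 and 3^k = 2187, so 5040 > 2187.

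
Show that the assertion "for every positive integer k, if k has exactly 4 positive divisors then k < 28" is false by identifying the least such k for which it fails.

A counterexample is any positive integer k such that k has exactly 4 positive divisors but the claim fails; we check each in order.
For k = 6, 8, 10, 14, 15, 21, 22, 26, 27 the conclusion holds.
k = 33: τ(33) = 4; 33 ≥ 28.

k = 33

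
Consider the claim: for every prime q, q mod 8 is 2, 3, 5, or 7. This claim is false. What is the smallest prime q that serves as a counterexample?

We need the least prime q for which the claim fails.
The first 6 eligible values, up to q = 13, all satisfy the conclusion.
q = 17: 17 mod 8 = 1 — not in {2, 3, 5, 7}.

q = 17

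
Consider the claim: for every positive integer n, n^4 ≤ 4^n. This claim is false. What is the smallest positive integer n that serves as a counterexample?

n = 3

A counterexample is any positive integer n such that n^4 > 4^n; we check each in order.
n = 1: n^4 = 1 and 4^n = 4, so 1 ≤ 4.
n = 2: n^4 = 16 and 4^n = 16, so 16 ≤ 16.
n = 3: n^4 = 81 and 4^n = 64, so 81 > 64.
Thus n = 3 disproves the claim, and no smaller n works.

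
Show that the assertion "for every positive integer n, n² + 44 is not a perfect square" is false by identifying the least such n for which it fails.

n = 10

Check each positive integer n in order until n² + 44 is a perfect square.
For n = 1, 2, 3, 4, 5, 6, 7, 8, 9 the conclusion holds.
n = 10: 10² + 44 = 144 = 12², a perfect square.
Hence n = 10 is a counterexample.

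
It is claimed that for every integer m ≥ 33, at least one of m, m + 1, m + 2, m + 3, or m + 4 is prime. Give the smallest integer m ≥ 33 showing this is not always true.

m = 48

Check each integer m ≥ 33 in order until m, m + 1, m + 2, m + 3, m + 4 are all composite.
The first 15 eligible values, up to m = 47, all satisfy the conclusion.
m = 48: 48 = 2 × 24; 49 = 7 × 7; 50 = 2 × 25; 51 = 3 × 17; 52 = 2 × 26 — all composite.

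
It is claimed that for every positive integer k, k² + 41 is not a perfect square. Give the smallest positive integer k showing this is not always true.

k = 20

We need the least positive integer k for which k² + 41 is a perfect square.
The first 19 eligible values, up to k = 19, all satisfy the conclusion.
k = 20: 20² + 41 = 441 = 21², a perfect square.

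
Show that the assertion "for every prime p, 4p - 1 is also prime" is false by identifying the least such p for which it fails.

p = 7

p = 2: 4p - 1 = 7, prime.
p = 3: 4p - 1 = 11, prime.
p = 5: 4p - 1 = 19, prime.
p = 7: 4p - 1 = 27 = 3 × 9, not prime.
Hence p = 7 is a counterexample.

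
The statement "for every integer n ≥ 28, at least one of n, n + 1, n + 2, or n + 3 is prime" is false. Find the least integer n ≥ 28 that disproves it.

n = 32

We need the least integer n ≥ 28 for which n, n + 1, n + 2, n + 3 are all composite.
The first 4 eligible values, up to n = 31, all satisfy the conclusion.
n = 32: 32 = 2 × 16; 33 = 3 × 11; 34 = 2 × 17; 35 = 5 × 7 — all composite.
Hence n = 32 is a counterexample.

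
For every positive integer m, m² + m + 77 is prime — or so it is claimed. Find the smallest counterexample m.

m = 6

m = 1: m² + m + 77 = 79, prime.
m = 2: m² + m + 77 = 83, prime.
m = 3: m² + m + 77 = 89, prime.
m = 4: m² + m + 77 = 97, prime.
m = 5: m² + m + 77 = 107, prime.
m = 6: m² + m + 77 = 119 = 7 × 17, composite.
So m = 6 is the smallest counterexample.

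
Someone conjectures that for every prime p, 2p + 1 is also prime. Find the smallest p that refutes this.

p = 7

Check each prime p in order until 2p + 1 is not prime.
p = 2: 2p + 1 = 5, prime.
p = 3: 2p + 1 = 7, prime.
p = 5: 2p + 1 = 11, prime.
p = 7: 2p + 1 = 15 = 3 × 5, not prime.
So p = 7 is the smallest counterexample.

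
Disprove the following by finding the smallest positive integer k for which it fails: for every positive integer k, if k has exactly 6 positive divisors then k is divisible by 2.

A counterexample is any positive integer k such that k has exactly 6 positive divisors but k is not divisible by 2; we check each in order.
The first 6 eligible values, up to k = 44, all satisfy the conclusion.
k = 45: τ(45) = 6; 45 mod 2 = 1.
Thus k = 45 disproves the claim, and no smaller k works.

k = 45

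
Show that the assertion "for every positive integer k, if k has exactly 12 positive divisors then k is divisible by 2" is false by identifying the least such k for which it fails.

k = 315

We need the least positive integer k for which k has exactly 12 positive divisors but k is not divisible by 2.
For k = 60, 72, 84, 90, …, 294, 306, 308 the conclusion holds.
k = 315: τ(315) = 12; 315 mod 2 = 1.
Hence k = 315 is a counterexample.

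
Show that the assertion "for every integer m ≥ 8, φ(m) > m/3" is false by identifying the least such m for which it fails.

Check each integer m ≥ 8 in order until the claim fails.
The first 4 eligible values, up to m = 11, all satisfy the conclusion.
m = 12: φ(12) = 4 and 12/3 = 4, so φ(12) ≤ 12/3.
So m = 12 is the smallest counterexample.

m = 12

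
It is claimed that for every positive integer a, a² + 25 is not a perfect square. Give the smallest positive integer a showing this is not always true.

a = 12

A counterexample is any positive integer a such that a² + 25 is a perfect square; we check each in order.
The first 11 eligible values, up to a = 11, all satisfy the conclusion.
a = 12: 12² + 25 = 169 = 13², a perfect square.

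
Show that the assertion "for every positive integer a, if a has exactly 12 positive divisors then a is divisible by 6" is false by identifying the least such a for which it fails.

a = 140

a = 60: τ(60) = 12; 60 mod 6 = 0.
a = 72: τ(72) = 12; 72 mod 6 = 0.
a = 84: τ(84) = 12; 84 mod 6 = 0.
a = 90: τ(90) = 12; 90 mod 6 = 0.
a = 96: τ(96) = 12; 96 mod 6 = 0.
a = 108: τ(108) = 12; 108 mod 6 = 0.
a = 126: τ(126) = 12; 126 mod 6 = 0.
a = 132: τ(132) = 12; 132 mod 6 = 0.
a = 140: τ(140) = 12; 140 mod 6 = 2.
Hence a = 140 is a counterexample.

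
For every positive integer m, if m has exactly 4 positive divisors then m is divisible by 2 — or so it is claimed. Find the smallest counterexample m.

m = 15

m = 6: τ(6) = 4; 6 mod 2 = 0.
m = 8: τ(8) = 4; 8 mod 2 = 0.
m = 10: τ(10) = 4; 10 mod 2 = 0.
m = 14: τ(14) = 4; 14 mod 2 = 0.
m = 15: τ(15) = 4; 15 mod 2 = 1.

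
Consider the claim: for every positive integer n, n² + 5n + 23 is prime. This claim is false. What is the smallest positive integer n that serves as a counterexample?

We need the least positive integer n for which n² + 5n + 23 is not prime.
The first 13 eligible values, up to n = 13, all satisfy the conclusion.
n = 14: n² + 5n + 23 = 289 = 17 × 17, composite.

n = 14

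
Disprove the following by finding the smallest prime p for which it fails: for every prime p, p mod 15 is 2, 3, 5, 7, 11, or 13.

p = 19

For p = 2, 3, 5, 7, 11, 13, 17 the conclusion holds.
p = 19: 19 mod 15 = 4 — not in {2, 3, 5, 7, 11, 13}.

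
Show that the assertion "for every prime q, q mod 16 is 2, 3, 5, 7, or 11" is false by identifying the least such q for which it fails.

q = 13

The first 5 eligible values, up to q = 11, all satisfy the conclusion.
q = 13: 13 mod 16 = 13 — not in {2, 3, 5, 7, 11}.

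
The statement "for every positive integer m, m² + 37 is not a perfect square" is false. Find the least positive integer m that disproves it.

m = 18

For m = 1, 2, 3, 4, …, 15, 16, 17 the conclusion holds.
m = 18: 18² + 37 = 361 = 19², a perfect square.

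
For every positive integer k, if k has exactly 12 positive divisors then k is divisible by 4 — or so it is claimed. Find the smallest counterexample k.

For k = 60, 72, 84 the conclusion holds.
k = 90: τ(90) = 12; 90 mod 4 = 2.
Thus k = 90 disproves the claim, and no smaller k works.

k = 90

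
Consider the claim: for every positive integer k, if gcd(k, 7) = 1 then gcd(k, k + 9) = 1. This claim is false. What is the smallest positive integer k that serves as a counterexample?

For k = 1, 2 the conclusion holds.
k = 3: gcd(3, 12) = 3.
Thus k = 3 disproves the claim, and no smaller k works.

k = 3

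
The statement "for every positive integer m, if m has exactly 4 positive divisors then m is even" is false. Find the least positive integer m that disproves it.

Check each positive integer m in order until m has exactly 4 positive divisors but m is odd.
m = 6: divisors of 6: 1, 2, 3, 6; 6 is even.
m = 8: divisors of 8: 1, 2, 4, 8; 8 is even.
m = 10: divisors of 10: 1, 2, 5, 10; 10 is even.
m = 14: divisors of 14: 1, 2, 7, 14; 14 is even.
m = 15: divisors of 15: 1, 3, 5, 15; 15 is odd.

m = 15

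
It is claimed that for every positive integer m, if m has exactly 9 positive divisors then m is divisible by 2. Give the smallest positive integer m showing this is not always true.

Check each positive integer m in order until m has exactly 9 positive divisors but m is not divisible by 2.
For m = 36, 100, 196 the conclusion holds.
m = 225: τ(225) = 9; 225 mod 2 = 1.

m = 225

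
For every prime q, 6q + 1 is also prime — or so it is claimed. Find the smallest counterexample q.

q = 19

Check each prime q in order until 6q + 1 is not prime.
q = 2: 6q + 1 = 13, prime.
q = 3: 6q + 1 = 19, prime.
q = 5: 6q + 1 = 31, prime.
q = 7: 6q + 1 = 43, prime.
q = 11: 6q + 1 = 67, prime.
q = 13: 6q + 1 = 79, prime.
q = 17: 6q + 1 = 103, prime.
q = 19: 6q + 1 = 115 = 5 × 23, not prime.
So q = 19 is the smallest counterexample.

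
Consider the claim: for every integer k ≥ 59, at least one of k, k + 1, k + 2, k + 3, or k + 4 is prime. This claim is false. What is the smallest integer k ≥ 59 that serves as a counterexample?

k = 62

A counterexample is any integer k ≥ 59 such that k, k + 1, k + 2, k + 3, k + 4 are all composite; we check each in order.
k = 59: 59 is prime.
k = 60: 61 is prime.
k = 61: 61 is prime.
k = 62: 62 = 2 × 31; 63 = 3 × 21; 64 = 2 × 32; 65 = 5 × 13; 66 = 2 × 33 — all composite.
Hence k = 62 is a counterexample.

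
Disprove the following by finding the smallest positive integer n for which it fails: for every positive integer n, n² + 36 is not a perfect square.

The first 7 eligible values, up to n = 7, all satisfy the conclusion.
n = 8: 8² + 36 = 100 = 10², a perfect square.
Thus n = 8 disproves the claim, and no smaller n works.

n = 8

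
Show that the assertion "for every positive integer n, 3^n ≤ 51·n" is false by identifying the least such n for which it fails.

n = 1: 3^n = 3 and 51·n = 51, so 3 ≤ 51.
n = 2: 3^n = 9 and 51·n = 102, so 9 ≤ 102.
n = 3: 3^n = 27 and 51·n = 153, so 27 ≤ 153.
n = 4: 3^n = 81 and 51·n = 204, so 81 ≤ 204.
n = 5: 3^n = 243 and 51·n = 255, so 243 ≤ 255.
n = 6: 3^n = 729 and 51·n = 306, so 729 > 306.
Thus n = 6 disproves the claim, and no smaller n works.

n = 6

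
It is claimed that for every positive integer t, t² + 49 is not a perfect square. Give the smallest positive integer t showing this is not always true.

For t = 1, 2, 3, 4, …, 21, 22, 23 the conclusion holds.
t = 24: 24² + 49 = 625 = 25², a perfect square.

t = 24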